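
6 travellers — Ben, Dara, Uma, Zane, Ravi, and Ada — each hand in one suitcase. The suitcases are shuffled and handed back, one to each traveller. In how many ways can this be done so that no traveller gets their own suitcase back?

265

This is the derangement count D_6: permutations of 6 items with no fixed point.
By inclusion–exclusion this is Σ_{j=0}^{6} (−1)^j C(6,j)·(6−j)!.
Computing: 720 − 720 + 360 − 120 + 30 − 6 + 1 = 265.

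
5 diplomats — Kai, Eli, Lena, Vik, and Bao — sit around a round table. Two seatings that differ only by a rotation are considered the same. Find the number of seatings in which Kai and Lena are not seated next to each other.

12

Without the restriction there are (4)! = 24 seatings.
Seatings with Kai beside Lena: treat them as a block with 2 internal orders, giving 2 × (3)! = 12.
Subtracting, 24 − 12 = 12.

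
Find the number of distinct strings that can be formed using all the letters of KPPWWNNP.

Letter multiplicities in KPPWWNNP: K×1, N×2, P×3, W×2.
So there are 8! / (3!·2!·2!) = 1680 distinguishable arrangements.

1680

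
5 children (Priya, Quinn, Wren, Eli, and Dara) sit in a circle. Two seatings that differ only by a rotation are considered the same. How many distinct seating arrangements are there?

Fix one person's seat to break rotational symmetry; the remaining 4 people can be arranged in (4)! = 24 ways.

24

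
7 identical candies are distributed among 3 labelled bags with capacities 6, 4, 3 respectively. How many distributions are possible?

By stars and bars, unrestricted non-negative solutions to x_1+…+x_3 = 7 number C(7+2,2) = 36.
Subtract solutions that violate a single cap (substitute x_i' = x_i − (cap_i+1)): x_1 ≥ 7 gives C(2,2) = 1; x_2 ≥ 5 gives C(4,2) = 6; x_3 ≥ 4 gives C(5,2) = 10. Together 17.
No two caps can be exceeded simultaneously, so the pair terms are all 0.
By inclusion–exclusion the count is 36 − 17 + 0 = 19.

19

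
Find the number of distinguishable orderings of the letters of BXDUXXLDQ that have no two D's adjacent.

23520

There are 9!/(3!·2!) = 30240 arrangements of BXDUXXLDQ in total.
Arrangements with the D's together: treat DD as one letter, giving (8)!/(3!) = 6720.
Hence 30240 − 6720 = 23520.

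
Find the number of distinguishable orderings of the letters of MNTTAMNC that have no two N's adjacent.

There are 8!/(2!·2!·2!) = 5040 arrangements of MNTTAMNC in total.
Arrangements with the N's together: treat NN as one letter, giving (7)!/(2!·2!) = 1260.
Hence 5040 − 1260 = 3780.

3780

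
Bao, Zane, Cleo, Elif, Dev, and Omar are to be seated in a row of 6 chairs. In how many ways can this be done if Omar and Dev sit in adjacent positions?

Place the 4 others and the Omar-Dev pair as 5 objects in a line; the pair has 2 internal arrangements.
That gives 2 × 5! = 2 × 120 = 240.

240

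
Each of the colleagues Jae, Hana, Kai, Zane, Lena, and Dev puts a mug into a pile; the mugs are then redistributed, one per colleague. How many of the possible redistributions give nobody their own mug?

Count assignments avoiding every fixed point. For any j of the 6 colleagues fixed to their own mug, the other 6−j can be arranged in (6−j)! ways.
By inclusion–exclusion this is Σ_{j=0}^{6} (−1)^j C(6,j)·(6−j)!.
Computing: 720 − 720 + 360 − 120 + 30 − 6 + 1 = 265.

265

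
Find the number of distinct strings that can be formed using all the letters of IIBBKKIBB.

1260

Letter multiplicities in IIBBKKIBB: B×4, I×3, K×2.
So there are 9! / (4!·3!·2!) = 1260 distinguishable arrangements.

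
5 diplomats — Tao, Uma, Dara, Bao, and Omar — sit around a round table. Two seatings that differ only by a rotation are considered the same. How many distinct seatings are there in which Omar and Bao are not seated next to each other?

Without the restriction there are (4)! = 24 seatings.
Seatings with Omar beside Bao: treat them as a block with 2 internal orders, giving 2 × (3)! = 12.
Subtracting, 24 − 12 = 12.

12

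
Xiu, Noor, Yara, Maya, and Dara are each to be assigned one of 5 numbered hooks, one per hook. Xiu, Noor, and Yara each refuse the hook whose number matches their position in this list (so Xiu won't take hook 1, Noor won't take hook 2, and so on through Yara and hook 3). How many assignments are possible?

Let Aᵢ (for i ∈ {1, 2, 3}) be the placements that put person i in their forbidden hook. Any j of these fix j positions, leaving (5−j)! ways to fill the rest, and there are C(3,j) ways to pick which j.
By inclusion–exclusion, the number of valid placements is Σ_{j=0}^{3} (−1)^j C(3,j)·(5−j)!.
Computing: 120 − 72 + 18 − 2 = 64.

64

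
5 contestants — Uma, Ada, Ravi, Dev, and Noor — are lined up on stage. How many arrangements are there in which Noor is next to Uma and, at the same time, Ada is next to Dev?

24

Treat {Noor,Uma} as one block (2 orders) and {Ada,Dev} as another (2 orders).
That leaves 3 units to arrange: 2 × 2 × 3! = 4 × 6 = 24.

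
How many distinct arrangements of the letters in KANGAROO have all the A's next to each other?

Treat the 2 copies of A as a single block. The multiset to arrange is then {AA, G, K, N, O, O, R}, 7 items in all.
That gives (7)!/(2!) = 2520 arrangements.

2520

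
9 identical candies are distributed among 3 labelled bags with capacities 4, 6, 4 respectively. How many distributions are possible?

19

By stars and bars, unrestricted non-negative solutions to x_1+…+x_3 = 9 number C(9+2,2) = 55.
Subtract solutions that violate a single cap (substitute x_i' = x_i − (cap_i+1)): x_1 ≥ 5 gives C(6,2) = 15; x_2 ≥ 7 gives C(4,2) = 6; x_3 ≥ 5 gives C(6,2) = 15. Together 36.
No two caps can be exceeded simultaneously, so the pair terms are all 0.
By inclusion–exclusion the count is 55 − 36 + 0 = 19.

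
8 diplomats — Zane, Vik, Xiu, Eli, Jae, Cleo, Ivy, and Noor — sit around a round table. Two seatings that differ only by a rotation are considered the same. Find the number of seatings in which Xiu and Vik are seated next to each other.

1440

Treat {Xiu, Vik} as one unit (2 internal orders) and seat the resulting 7 units around the table: (6)! circular arrangements.
So 2 × (6)! = 2 × 720 = 1440.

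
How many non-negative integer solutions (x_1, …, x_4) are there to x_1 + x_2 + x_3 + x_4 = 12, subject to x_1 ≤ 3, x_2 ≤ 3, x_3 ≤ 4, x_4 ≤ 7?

47

Without the upper bounds there are C(15,3) = 455 ways to split 12 among 4 variables.
Subtract solutions that violate a single cap (substitute x_i' = x_i − (cap_i+1)): x_1 ≥ 4 gives C(11,3) = 165; x_2 ≥ 4 gives C(11,3) = 165; x_3 ≥ 5 gives C(10,3) = 120; x_4 ≥ 8 gives C(7,3) = 35. Together 485.
Add back pairs where two caps are both exceeded: 35 + 20 + 1 + 20 + 1 + 0 = 77.
By inclusion–exclusion the count is 455 − 485 + 77 = 47.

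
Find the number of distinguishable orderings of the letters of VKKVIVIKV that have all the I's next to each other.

280

Treat the 2 copies of I as a single block. The multiset to arrange is then {II, K, K, K, V, V, V, V}, 8 items in all.
That gives (8)!/(4!·3!) = 280 arrangements.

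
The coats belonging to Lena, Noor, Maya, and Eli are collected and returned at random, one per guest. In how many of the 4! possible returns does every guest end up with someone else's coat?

9

This is the derangement count D_4: permutations of 4 items with no fixed point.
By inclusion–exclusion this is Σ_{j=0}^{4} (−1)^j C(4,j)·(4−j)!.
Computing: 24 − 24 + 12 − 4 + 1 = 9.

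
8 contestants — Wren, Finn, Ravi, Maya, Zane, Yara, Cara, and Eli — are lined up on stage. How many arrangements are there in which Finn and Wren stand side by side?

Glue Finn and Wren into one block (2 internal orders), leaving 7 units to arrange in a row.
That gives 2 × 7! = 2 × 5040 = 10080.

10080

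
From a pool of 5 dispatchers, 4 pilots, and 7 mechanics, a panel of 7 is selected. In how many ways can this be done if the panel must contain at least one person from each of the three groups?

10283

Total 7-person selections from all 16: C(16,7) = 11440.
Selections missing a whole group: no dispatchers → C(11,7) = 330; no pilots → C(12,7) = 792; no mechanics → C(9,7) = 36.
Add back selections omitting two groups (i.e. drawn from a single group): C(5,7) + C(4,7) + C(7,7) = 1.
By inclusion–exclusion: 11440 − 1158 + 1 = 10283.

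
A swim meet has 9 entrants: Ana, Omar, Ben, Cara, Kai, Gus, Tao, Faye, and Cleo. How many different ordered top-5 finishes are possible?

This is an ordered selection of 5 from 9: P(9,5).
That gives 9 × 8 × 7 × 6 × 5 = 15120.

15120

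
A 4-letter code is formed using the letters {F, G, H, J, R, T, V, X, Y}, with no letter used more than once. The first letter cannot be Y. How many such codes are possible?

2688

The first letter has 9−1 = 8 choices (anything except Y).
The remaining 3 letters are filled from the other 8 symbols without repetition: 8 × 7 × 6 = 336.
Total: 8 × 336 = 2688.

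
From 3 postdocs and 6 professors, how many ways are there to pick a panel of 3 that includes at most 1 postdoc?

Split by how many postdocs are chosen (0 through 1).
Sum: C(3,0)·C(6,3) + C(3,1)·C(6,2) = 20 + 45 = 65.

65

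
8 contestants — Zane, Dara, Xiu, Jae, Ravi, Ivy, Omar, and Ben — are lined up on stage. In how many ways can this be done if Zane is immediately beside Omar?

Place the 6 others and the Zane-Omar pair as 7 objects in a line; the pair has 2 internal arrangements.
That gives 2 × 7! = 2 × 5040 = 10080.

10080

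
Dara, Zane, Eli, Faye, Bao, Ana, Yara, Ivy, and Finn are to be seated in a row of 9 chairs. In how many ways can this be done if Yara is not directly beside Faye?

282240

There are 9! = 362880 arrangements in all. If Yara and Faye are adjacent, merging them into one block gives 2·(8)! = 80640 arrangements.
So 362880 − 80640 = 282240 arrangements keep them apart.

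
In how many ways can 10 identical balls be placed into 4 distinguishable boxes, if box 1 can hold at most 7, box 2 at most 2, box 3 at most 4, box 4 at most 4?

65

By stars and bars, unrestricted non-negative solutions to x_1+…+x_4 = 10 number C(10+3,3) = 286.
Subtract solutions that violate a single cap (substitute x_i' = x_i − (cap_i+1)): x_1 ≥ 8 gives C(5,3) = 10; x_2 ≥ 3 gives C(10,3) = 120; x_3 ≥ 5 gives C(8,3) = 56; x_4 ≥ 5 gives C(8,3) = 56. Together 242.
Add back pairs where two caps are both exceeded: 0 + 0 + 0 + 10 + 10 + 1 = 21.
By inclusion–exclusion the count is 286 − 242 + 21 = 65.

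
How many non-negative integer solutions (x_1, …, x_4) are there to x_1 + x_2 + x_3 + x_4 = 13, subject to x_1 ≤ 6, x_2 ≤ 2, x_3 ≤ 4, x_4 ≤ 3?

By stars and bars, unrestricted non-negative solutions to x_1+…+x_4 = 13 number C(13+3,3) = 560.
Subtract solutions that violate a single cap (substitute x_i' = x_i − (cap_i+1)): x_1 ≥ 7 gives C(9,3) = 84; x_2 ≥ 3 gives C(13,3) = 286; x_3 ≥ 5 gives C(11,3) = 165; x_4 ≥ 4 gives C(12,3) = 220. Together 755.
Add back pairs where two caps are both exceeded: 20 + 4 + 10 + 56 + 84 + 35 = 209.
Subtract triples: 0 + 0 + 0 + 4 = 4.
By inclusion–exclusion the count is 560 − 755 + 209 − 4 = 10.

10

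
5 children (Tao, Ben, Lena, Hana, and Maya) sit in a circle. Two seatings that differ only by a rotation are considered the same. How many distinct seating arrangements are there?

24

Around a circle, 5 distinct people have 5!/5 = (4)! = 24 rotationally distinct seatings.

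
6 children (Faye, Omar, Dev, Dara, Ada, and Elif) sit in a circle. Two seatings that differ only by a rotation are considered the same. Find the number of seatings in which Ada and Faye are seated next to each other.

48

Treat {Ada, Faye} as one unit (2 internal orders) and seat the resulting 5 units around the table: (4)! circular arrangements.
So 2 × (4)! = 2 × 24 = 48.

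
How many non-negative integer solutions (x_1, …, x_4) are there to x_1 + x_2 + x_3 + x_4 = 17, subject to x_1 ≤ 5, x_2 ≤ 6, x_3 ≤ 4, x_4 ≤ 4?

10

Without the upper bounds there are C(20,3) = 1140 ways to split 17 among 4 variables.
Subtract solutions that violate a single cap (substitute x_i' = x_i − (cap_i+1)): x_1 ≥ 6 gives C(14,3) = 364; x_2 ≥ 7 gives C(13,3) = 286; x_3 ≥ 5 gives C(15,3) = 455; x_4 ≥ 5 gives C(15,3) = 455. Together 1560.
Add back pairs where two caps are both exceeded: 35 + 84 + 84 + 56 + 56 + 120 = 435.
Subtract triples: 0 + 0 + 4 + 1 = 5.
By inclusion–exclusion the count is 1140 − 1560 + 435 − 5 = 10.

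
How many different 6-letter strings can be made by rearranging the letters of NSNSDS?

Letter multiplicities in NSNSDS: D×1, N×2, S×3.
So there are 6! / (3!·2!) = 60 distinguishable arrangements.

60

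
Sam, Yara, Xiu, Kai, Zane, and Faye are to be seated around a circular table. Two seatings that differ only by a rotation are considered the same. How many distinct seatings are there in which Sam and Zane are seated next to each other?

Glue Sam and Zane into a block (2 internal orders). Seating 5 units around a circle gives (4)! arrangements.
So 2 × (4)! = 2 × 24 = 48.

48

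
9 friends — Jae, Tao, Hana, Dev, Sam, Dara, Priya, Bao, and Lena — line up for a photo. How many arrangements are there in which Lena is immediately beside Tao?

Glue Lena and Tao into one block (2 internal orders), leaving 8 units to arrange in a row.
That gives 2 × 8! = 2 × 40320 = 80640.

80640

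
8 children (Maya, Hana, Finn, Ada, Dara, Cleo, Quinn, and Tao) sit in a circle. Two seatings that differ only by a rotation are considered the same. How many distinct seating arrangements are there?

5040

Seat Maya anywhere (absorbing the rotational symmetry), then permute the other 7: (7)! = 5040.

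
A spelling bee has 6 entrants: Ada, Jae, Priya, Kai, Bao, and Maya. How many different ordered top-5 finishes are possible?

720

This is an ordered selection of 5 from 6: P(6,5).
That gives 6 × 5 × 4 × 3 × 2 = 720.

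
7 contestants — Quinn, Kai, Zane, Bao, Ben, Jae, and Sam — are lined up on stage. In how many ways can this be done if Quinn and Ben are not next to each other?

3600

Of the 7! = 5040 arrangements, those with Quinn and Ben adjacent number 2 × 6! = 1440 (treat the pair as a block with 2 internal orders).
Complementary counting: 5040 − 1440 = 3600.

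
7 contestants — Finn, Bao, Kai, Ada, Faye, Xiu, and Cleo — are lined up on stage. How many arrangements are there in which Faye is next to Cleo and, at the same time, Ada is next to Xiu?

480

Treat {Faye,Cleo} as one block (2 orders) and {Ada,Xiu} as another (2 orders).
That leaves 5 units to arrange: 2 × 2 × 5! = 4 × 120 = 480.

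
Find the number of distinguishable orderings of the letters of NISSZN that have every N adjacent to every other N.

60

Treat the 2 copies of N as a single block. The multiset to arrange is then {NN, I, S, S, Z}, 5 items in all.
That gives (5)!/(2!) = 60 arrangements.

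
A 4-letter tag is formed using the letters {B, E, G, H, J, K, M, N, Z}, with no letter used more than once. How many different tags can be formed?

3024

Choose and order 4 of the 9 symbols: the first letter has 9 options, the next 8, then 7, 6.
That product is 9 × 8 × 7 × 6 = 3024.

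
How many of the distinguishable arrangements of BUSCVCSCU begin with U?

3360

Fix U in the first position and arrange the remaining 8 letters.
Those 8 letters have C appearing 3 times and S appearing twice, giving (8)!/(3!·2!) = 3360.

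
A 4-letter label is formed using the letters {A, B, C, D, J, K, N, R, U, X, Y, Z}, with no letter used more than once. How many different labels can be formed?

11880

This is a permutation of 4 out of 12: P(12,4) = 12!/8!.
That product is 12 × 11 × 10 × 9 = 11880.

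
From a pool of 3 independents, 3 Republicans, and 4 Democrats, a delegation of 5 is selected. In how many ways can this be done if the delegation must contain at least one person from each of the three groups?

204

Unrestricted: C(10,5) = 252 ways to pick any 5 of the 10.
Selections missing a whole group: no independents → C(7,5) = 21; no Republicans → C(7,5) = 21; no Democrats → C(6,5) = 6.
Add back selections omitting two groups (i.e. drawn from a single group): C(3,5) + C(3,5) + C(4,5) = 0.
By inclusion–exclusion: 252 − 48 + 0 = 204.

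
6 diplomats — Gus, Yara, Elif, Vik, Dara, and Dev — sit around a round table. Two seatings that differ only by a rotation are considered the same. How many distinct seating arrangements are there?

120

Seat Gus anywhere (absorbing the rotational symmetry), then permute the other 5: (5)! = 120.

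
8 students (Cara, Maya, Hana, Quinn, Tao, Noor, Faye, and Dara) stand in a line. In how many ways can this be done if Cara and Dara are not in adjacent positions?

30240

There are 8! = 40320 arrangements in all. If Cara and Dara are adjacent, merging them into one block gives 2·(7)! = 10080 arrangements.
So 40320 − 10080 = 30240 arrangements keep them apart.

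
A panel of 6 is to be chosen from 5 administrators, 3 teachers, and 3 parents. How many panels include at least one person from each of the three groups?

With no constraint there are C(11,6) = 462 possible selections.
Selections missing a whole group: no administrators → C(6,6) = 1; no teachers → C(8,6) = 28; no parents → C(8,6) = 28.
Add back selections omitting two groups (i.e. drawn from a single group): C(5,6) + C(3,6) + C(3,6) = 0.
By inclusion–exclusion: 462 − 57 + 0 = 405.

405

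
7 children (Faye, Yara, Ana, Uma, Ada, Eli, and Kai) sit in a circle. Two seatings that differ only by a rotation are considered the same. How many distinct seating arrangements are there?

Around a circle, 7 distinct people have 7!/7 = (6)! = 720 rotationally distinct seatings.

720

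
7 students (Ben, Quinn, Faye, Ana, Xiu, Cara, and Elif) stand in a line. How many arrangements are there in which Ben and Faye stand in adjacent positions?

1440

Treat {Ben, Faye} as a single unit. There are 6 units to order, and the pair itself can be ordered 2 ways.
So the count is 2·(6)! = 1440.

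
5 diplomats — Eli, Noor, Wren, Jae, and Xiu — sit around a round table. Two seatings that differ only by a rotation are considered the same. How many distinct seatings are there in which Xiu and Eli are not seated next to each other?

12

All circular seatings of 5 people number (4)! = 24.
Seatings with Xiu beside Eli: treat them as a block with 2 internal orders, giving 2 × (3)! = 12.
Subtracting, 24 − 12 = 12.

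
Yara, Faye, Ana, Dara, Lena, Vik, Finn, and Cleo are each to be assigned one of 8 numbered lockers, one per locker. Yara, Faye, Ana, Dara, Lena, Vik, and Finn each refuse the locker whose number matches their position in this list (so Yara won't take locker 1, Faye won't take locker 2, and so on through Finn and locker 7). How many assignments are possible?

Let Aᵢ (for 1 ≤ i ≤ 7) be the placements that put person i in their forbidden locker. Any j of these fix j positions, leaving (8−j)! ways to fill the rest, and there are C(7,j) ways to pick which j.
By inclusion–exclusion, the number of valid placements is Σ_{j=0}^{7} (−1)^j C(7,j)·(8−j)!.
Computing: 40320 − 35280 + 15120 − 4200 + 840 − 126 + 14 − 1 = 16687.

16687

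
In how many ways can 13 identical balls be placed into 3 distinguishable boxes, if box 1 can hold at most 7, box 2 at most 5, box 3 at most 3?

Ignoring the caps, the number of non-negative solutions to x_1+…+x_3 = 13 is C(15,2) = 105.
Subtract solutions that violate a single cap (substitute x_i' = x_i − (cap_i+1)): x_1 ≥ 8 gives C(7,2) = 21; x_2 ≥ 6 gives C(9,2) = 36; x_3 ≥ 4 gives C(11,2) = 55. Together 112.
Add back pairs where two caps are both exceeded: 0 + 3 + 10 = 13.
By inclusion–exclusion the count is 105 − 112 + 13 = 6.

6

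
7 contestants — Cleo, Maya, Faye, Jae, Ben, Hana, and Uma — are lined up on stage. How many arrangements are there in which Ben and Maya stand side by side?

Place the 5 others and the Ben-Maya pair as 6 objects in a line; the pair has 2 internal arrangements.
That gives 2 × 6! = 2 × 720 = 1440.

1440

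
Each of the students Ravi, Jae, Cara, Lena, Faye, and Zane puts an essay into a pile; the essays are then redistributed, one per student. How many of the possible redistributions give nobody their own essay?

265

Let Aᵢ be the assignments in which student i gets their own essay. We want the size of the complement of A₁∪…∪A_6.
By inclusion–exclusion this is Σ_{j=0}^{6} (−1)^j C(6,j)·(6−j)!.
Computing: 720 − 720 + 360 − 120 + 30 − 6 + 1 = 265.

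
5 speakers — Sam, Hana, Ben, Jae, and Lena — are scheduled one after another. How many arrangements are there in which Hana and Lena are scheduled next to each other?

48

Treat {Hana, Lena} as a single unit. There are 4 units to order, and the pair itself can be ordered 2 ways.
So the count is 2·(4)! = 48.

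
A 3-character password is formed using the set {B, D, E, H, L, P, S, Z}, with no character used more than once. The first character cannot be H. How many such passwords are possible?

294

The first character has 8−1 = 7 choices (anything except H).
The remaining 2 characters are filled from the other 7 symbols without repetition: 7 × 6 = 42.
Total: 7 × 42 = 294.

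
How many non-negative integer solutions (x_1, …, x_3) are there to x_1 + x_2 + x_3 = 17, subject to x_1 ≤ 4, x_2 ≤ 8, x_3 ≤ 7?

By stars and bars, unrestricted non-negative solutions to x_1+…+x_3 = 17 number C(17+2,2) = 171.
Subtract solutions that violate a single cap (substitute x_i' = x_i − (cap_i+1)): x_1 ≥ 5 gives C(14,2) = 91; x_2 ≥ 9 gives C(10,2) = 45; x_3 ≥ 8 gives C(11,2) = 55. Together 191.
Add back pairs where two caps are both exceeded: 10 + 15 + 1 = 26.
By inclusion–exclusion the count is 171 − 191 + 26 = 6.

6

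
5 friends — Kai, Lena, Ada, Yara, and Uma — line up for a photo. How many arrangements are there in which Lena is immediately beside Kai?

48

Place the 3 others and the Lena-Kai pair as 4 objects in a line; the pair has 2 internal arrangements.
So the count is 2·(4)! = 48.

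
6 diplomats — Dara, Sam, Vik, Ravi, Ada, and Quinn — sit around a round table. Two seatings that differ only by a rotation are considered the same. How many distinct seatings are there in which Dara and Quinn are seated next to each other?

48

Glue Dara and Quinn into a block (2 internal orders). Seating 5 units around a circle gives (4)! arrangements.
So 2 × (4)! = 2 × 24 = 48.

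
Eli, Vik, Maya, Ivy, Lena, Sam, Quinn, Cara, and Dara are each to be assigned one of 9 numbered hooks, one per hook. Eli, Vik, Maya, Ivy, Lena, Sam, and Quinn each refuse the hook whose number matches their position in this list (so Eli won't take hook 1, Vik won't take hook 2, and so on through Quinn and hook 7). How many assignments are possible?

165016

Let Aᵢ (for 1 ≤ i ≤ 7) be the placements that put person i in their forbidden hook. Any j of these fix j positions, leaving (9−j)! ways to fill the rest, and there are C(7,j) ways to pick which j.
By inclusion–exclusion, the number of valid placements is Σ_{j=0}^{7} (−1)^j C(7,j)·(9−j)!.
Computing: 362880 − 282240 + 105840 − 25200 + 4200 − 504 + 42 − 2 = 165016.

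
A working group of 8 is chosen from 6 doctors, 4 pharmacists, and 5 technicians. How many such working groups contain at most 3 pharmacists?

Split by how many pharmacists are chosen (0 through 3).
Sum: C(4,0)·C(11,8) + C(4,1)·C(11,7) + C(4,2)·C(11,6) + C(4,3)·C(11,5) = 165 + 1320 + 2772 + 1848 = 6105.

6105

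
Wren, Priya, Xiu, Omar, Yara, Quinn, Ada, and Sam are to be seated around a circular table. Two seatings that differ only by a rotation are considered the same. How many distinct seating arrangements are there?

Fix one person's seat to break rotational symmetry; the remaining 7 people can be arranged in (7)! = 5040 ways.

5040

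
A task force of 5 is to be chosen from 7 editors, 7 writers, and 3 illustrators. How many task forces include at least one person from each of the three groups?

3724

Total 5-person selections from all 17: C(17,5) = 6188.
Selections missing a whole group: no editors → C(10,5) = 252; no writers → C(10,5) = 252; no illustrators → C(14,5) = 2002.
Add back selections omitting two groups (i.e. drawn from a single group): C(7,5) + C(7,5) + C(3,5) = 42.
By inclusion–exclusion: 6188 − 2506 + 42 = 3724.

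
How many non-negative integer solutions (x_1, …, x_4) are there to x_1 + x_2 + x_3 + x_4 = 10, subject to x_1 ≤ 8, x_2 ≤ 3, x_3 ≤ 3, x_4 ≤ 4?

76

By stars and bars, unrestricted non-negative solutions to x_1+…+x_4 = 10 number C(10+3,3) = 286.
Subtract solutions that violate a single cap (substitute x_i' = x_i − (cap_i+1)): x_1 ≥ 9 gives C(4,3) = 4; x_2 ≥ 4 gives C(9,3) = 84; x_3 ≥ 4 gives C(9,3) = 84; x_4 ≥ 5 gives C(8,3) = 56. Together 228.
Add back pairs where two caps are both exceeded: 0 + 0 + 0 + 10 + 4 + 4 = 18.
By inclusion–exclusion the count is 286 − 228 + 18 = 76.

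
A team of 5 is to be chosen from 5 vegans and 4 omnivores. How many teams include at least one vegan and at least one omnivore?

125

With no constraint there are C(9,5) = 126 possible selections.
Subtract selections that omit an entire group: no vegans → C(4,5) = 0; no omnivores → C(5,5) = 1.
Both groups omitted at once is impossible, so 126 − 1 = 125.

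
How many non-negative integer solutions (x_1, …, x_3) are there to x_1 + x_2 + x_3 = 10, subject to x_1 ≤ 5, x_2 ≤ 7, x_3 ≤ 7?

By stars and bars, unrestricted non-negative solutions to x_1+…+x_3 = 10 number C(10+2,2) = 66.
Subtract solutions that violate a single cap (substitute x_i' = x_i − (cap_i+1)): x_1 ≥ 6 gives C(6,2) = 15; x_2 ≥ 8 gives C(4,2) = 6; x_3 ≥ 8 gives C(4,2) = 6. Together 27.
No two caps can be exceeded simultaneously, so the pair terms are all 0.
By inclusion–exclusion the count is 66 − 27 + 0 = 39.

39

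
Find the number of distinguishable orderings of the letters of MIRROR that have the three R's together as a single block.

24

Treat the 3 copies of R as a single block. The multiset to arrange is then {RRR, I, M, O}, 4 items in all.
All 4 items are distinct, so there are (4)! = 24 arrangements.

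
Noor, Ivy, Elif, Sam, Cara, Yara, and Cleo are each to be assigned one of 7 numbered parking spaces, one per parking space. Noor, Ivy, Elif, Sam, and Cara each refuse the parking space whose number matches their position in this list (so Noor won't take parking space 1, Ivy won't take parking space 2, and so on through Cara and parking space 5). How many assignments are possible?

2428

Let Aᵢ (for 1 ≤ i ≤ 5) be the placements that put person i in their forbidden parking space. Any j of these fix j positions, leaving (7−j)! ways to fill the rest, and there are C(5,j) ways to pick which j.
By inclusion–exclusion, the number of valid placements is Σ_{j=0}^{5} (−1)^j C(5,j)·(7−j)!.
Computing: 5040 − 3600 + 1200 − 240 + 30 − 2 = 2428.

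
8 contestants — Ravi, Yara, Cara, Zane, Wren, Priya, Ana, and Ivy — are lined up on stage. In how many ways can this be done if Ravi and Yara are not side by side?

Of the 8! = 40320 arrangements, those with Ravi and Yara adjacent number 2 × 7! = 10080 (treat the pair as a block with 2 internal orders).
So 40320 − 10080 = 30240 arrangements keep them apart.

30240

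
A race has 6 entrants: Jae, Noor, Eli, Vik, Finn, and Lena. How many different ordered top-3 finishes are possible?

There are 6 choices for 1st place, 5 for 2nd, and 4 for 3rd.
That gives 6 × 5 × 4 = 120.

120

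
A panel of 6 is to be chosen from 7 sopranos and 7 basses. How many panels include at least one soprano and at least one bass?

Total 6-person selections from all 14: C(14,6) = 3003.
Subtract selections that omit an entire group: no sopranos → C(7,6) = 7; no basses → C(7,6) = 7.
Both groups omitted at once is impossible, so 3003 − 14 = 2989.

2989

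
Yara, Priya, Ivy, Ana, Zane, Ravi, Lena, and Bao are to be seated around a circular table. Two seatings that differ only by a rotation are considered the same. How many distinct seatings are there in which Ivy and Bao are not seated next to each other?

All circular seatings of 8 people number (7)! = 5040.
Seatings with Ivy beside Bao: treat them as a block with 2 internal orders, giving 2 × (6)! = 1440.
Subtracting, 5040 − 1440 = 3600.

3600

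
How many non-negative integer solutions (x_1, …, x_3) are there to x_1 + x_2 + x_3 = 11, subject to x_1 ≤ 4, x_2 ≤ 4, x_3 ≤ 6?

Without the upper bounds there are C(13,2) = 78 ways to split 11 among 3 variables.
Subtract solutions that violate a single cap (substitute x_i' = x_i − (cap_i+1)): x_1 ≥ 5 gives C(8,2) = 28; x_2 ≥ 5 gives C(8,2) = 28; x_3 ≥ 7 gives C(6,2) = 15. Together 71.
Add back pairs where two caps are both exceeded: 3 + 0 + 0 = 3.
By inclusion–exclusion the count is 78 − 71 + 3 = 10.

10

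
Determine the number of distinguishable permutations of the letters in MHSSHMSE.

1680

Letter multiplicities in MHSSHMSE: E×1, H×2, M×2, S×3.
So there are 8! / (3!·2!·2!) = 1680 distinguishable arrangements.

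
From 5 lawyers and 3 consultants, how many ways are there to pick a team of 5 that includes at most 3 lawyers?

40

Split by how many lawyers are chosen (0 through 3).
Sum: C(5,0)·C(3,5) + C(5,1)·C(3,4) + C(5,2)·C(3,3) + C(5,3)·C(3,2) = 0 + 0 + 10 + 30 = 40.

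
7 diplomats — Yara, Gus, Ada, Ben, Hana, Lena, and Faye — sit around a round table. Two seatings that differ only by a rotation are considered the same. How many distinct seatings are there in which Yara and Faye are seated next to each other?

Treat {Yara, Faye} as one unit (2 internal orders) and seat the resulting 6 units around the table: (5)! circular arrangements.
So 2 × (5)! = 2 × 120 = 240.

240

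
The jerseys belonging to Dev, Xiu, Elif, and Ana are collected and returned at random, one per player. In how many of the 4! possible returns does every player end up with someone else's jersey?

9

Let Aᵢ be the assignments in which player i gets their old jersey. We want the size of the complement of A₁∪…∪A_4.
By inclusion–exclusion this is Σ_{j=0}^{4} (−1)^j C(4,j)·(4−j)!.
Computing: 24 − 24 + 12 − 4 + 1 = 9.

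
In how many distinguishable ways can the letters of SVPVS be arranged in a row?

30

The 5 letters of SVPVS have repeats: S appearing twice and V appearing twice.
Dividing 5! = 120 by 2!·2! = 4 for the repeated letters gives 30.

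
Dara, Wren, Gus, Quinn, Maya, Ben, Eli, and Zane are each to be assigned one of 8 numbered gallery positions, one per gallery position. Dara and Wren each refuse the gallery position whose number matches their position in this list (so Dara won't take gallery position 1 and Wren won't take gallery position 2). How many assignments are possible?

30960

Let Aᵢ (for i ∈ {1, 2}) be the placements that put person i in their forbidden gallery position. Any j of these fix j positions, leaving (8−j)! ways to fill the rest, and there are C(2,j) ways to pick which j.
By inclusion–exclusion, the number of valid placements is Σ_{j=0}^{2} (−1)^j C(2,j)·(8−j)!.
Computing: 40320 − 10080 + 720 = 30960.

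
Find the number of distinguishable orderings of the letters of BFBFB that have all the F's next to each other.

Treat the 2 copies of F as a single block. The multiset to arrange is then {FF, B, B, B}, 4 items in all.
That gives (4)!/(3!) = 4 arrangements.

4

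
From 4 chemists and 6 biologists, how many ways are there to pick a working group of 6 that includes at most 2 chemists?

115

Split by how many chemists are chosen (0 through 2).
Sum: C(4,0)·C(6,6) + C(4,1)·C(6,5) + C(4,2)·C(6,4) = 1 + 24 + 90 = 115.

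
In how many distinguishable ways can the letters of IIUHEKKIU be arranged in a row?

15120

IIUHEKKIU has 9 letters with I appearing 3 times, K appearing twice, and U appearing twice.
Dividing 9! = 362880 by 3!·2!·2! = 24 for the repeated letters gives 15120.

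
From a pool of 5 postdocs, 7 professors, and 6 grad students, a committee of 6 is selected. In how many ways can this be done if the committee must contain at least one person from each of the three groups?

With no constraint there are C(18,6) = 18564 possible selections.
Selections missing a whole group: no postdocs → C(13,6) = 1716; no professors → C(11,6) = 462; no grad students → C(12,6) = 924.
Add back selections omitting two groups (i.e. drawn from a single group): C(5,6) + C(7,6) + C(6,6) = 8.
By inclusion–exclusion: 18564 − 3102 + 8 = 15470.

15470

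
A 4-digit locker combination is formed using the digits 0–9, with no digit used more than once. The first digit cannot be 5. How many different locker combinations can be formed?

The first digit has 10−1 = 9 choices (anything except 5).
The remaining 3 digits are filled from the other 9 symbols without repetition: 9 × 8 × 7 = 504.
Total: 9 × 504 = 4536.

4536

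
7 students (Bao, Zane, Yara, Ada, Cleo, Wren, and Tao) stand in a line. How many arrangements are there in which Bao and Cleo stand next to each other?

1440

Treat {Bao, Cleo} as a single unit. There are 6 units to order, and the pair itself can be ordered 2 ways.
That gives 2 × 6! = 2 × 720 = 1440.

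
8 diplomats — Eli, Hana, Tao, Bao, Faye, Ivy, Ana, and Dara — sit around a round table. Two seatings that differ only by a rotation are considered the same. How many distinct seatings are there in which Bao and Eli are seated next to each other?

1440

Treat {Bao, Eli} as one unit (2 internal orders) and seat the resulting 7 units around the table: (6)! circular arrangements.
So 2 × (6)! = 2 × 720 = 1440.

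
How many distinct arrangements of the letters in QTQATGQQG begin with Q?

With the first slot taken by Q, it remains to arrange the other 8 letters (TQATGQQG).
Those 8 letters have G appearing twice, Q appearing 3 times, and T appearing twice, giving (8)!/(3!·2!·2!) = 1680.

1680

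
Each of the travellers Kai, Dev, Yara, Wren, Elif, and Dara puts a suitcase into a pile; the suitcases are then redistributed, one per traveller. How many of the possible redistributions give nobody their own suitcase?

Let Aᵢ be the assignments in which traveller i gets their own suitcase. We want the size of the complement of A₁∪…∪A_6.
By inclusion–exclusion this is Σ_{j=0}^{6} (−1)^j C(6,j)·(6−j)!.
Computing: 720 − 720 + 360 − 120 + 30 − 6 + 1 = 265.

265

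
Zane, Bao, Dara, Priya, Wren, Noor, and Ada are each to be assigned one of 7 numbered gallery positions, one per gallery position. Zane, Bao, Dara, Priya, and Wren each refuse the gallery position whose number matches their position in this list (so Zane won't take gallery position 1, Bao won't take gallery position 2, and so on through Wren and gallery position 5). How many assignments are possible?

Let Aᵢ (for 1 ≤ i ≤ 5) be the placements that put person i in their forbidden gallery position. Any j of these fix j positions, leaving (7−j)! ways to fill the rest, and there are C(5,j) ways to pick which j.
By inclusion–exclusion, the number of valid placements is Σ_{j=0}^{5} (−1)^j C(5,j)·(7−j)!.
Computing: 5040 − 3600 + 1200 − 240 + 30 − 2 = 2428.

2428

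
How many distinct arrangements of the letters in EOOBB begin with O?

With the first slot taken by O, it remains to arrange the other 4 letters (EOBB).
Those 4 letters have B appearing twice, giving (4)!/(2!) = 12.

12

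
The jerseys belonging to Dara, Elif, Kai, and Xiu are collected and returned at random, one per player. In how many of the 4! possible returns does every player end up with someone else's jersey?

Count assignments avoiding every fixed point. For any j of the 4 players fixed to their old jersey, the other 4−j can be arranged in (4−j)! ways.
By inclusion–exclusion this is Σ_{j=0}^{4} (−1)^j C(4,j)·(4−j)!.
Computing: 24 − 24 + 12 − 4 + 1 = 9.

9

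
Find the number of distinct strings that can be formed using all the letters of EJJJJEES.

280

Letter multiplicities in EJJJJEES: E×3, J×4, S×1.
Dividing 8! = 40320 by 4!·3! = 144 for the repeated letters gives 280.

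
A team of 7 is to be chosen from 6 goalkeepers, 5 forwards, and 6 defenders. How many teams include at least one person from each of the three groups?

With no constraint there are C(17,7) = 19448 possible selections.
Selections missing a whole group: no goalkeepers → C(11,7) = 330; no forwards → C(12,7) = 792; no defenders → C(11,7) = 330.
Add back selections omitting two groups (i.e. drawn from a single group): C(6,7) + C(5,7) + C(6,7) = 0.
By inclusion–exclusion: 19448 − 1452 + 0 = 17996.

17996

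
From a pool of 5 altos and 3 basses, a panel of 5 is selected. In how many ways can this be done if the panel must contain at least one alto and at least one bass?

Unrestricted: C(8,5) = 56 ways to pick any 5 of the 8.
Subtract selections that omit an entire group: no altos → C(3,5) = 0; no basses → C(5,5) = 1.
Both groups omitted at once is impossible, so 56 − 1 = 55.

55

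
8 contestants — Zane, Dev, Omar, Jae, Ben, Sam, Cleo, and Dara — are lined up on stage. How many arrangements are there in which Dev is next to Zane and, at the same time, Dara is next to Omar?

Treat {Dev,Zane} as one block (2 orders) and {Dara,Omar} as another (2 orders).
That leaves 6 units to arrange: 2 × 2 × 6! = 4 × 720 = 2880.

2880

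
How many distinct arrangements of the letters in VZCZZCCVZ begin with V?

280

Fix V in the first position and arrange the remaining 8 letters.
Those 8 letters have C appearing 3 times and Z appearing 4 times, giving (8)!/(4!·3!) = 280.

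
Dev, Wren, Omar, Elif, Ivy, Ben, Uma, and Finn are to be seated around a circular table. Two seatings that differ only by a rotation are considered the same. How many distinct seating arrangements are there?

Fix one person's seat to break rotational symmetry; the remaining 7 people can be arranged in (7)! = 5040 ways.

5040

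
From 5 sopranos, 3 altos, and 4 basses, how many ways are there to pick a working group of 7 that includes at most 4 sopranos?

771

Split by how many sopranos are chosen (0 through 4).
Sum: C(5,0)·C(7,7) + C(5,1)·C(7,6) + C(5,2)·C(7,5) + C(5,3)·C(7,4) + C(5,4)·C(7,3) = 1 + 35 + 210 + 350 + 175 = 771.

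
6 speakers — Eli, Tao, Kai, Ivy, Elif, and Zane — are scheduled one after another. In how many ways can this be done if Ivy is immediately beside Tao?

Glue Ivy and Tao into one block (2 internal orders), leaving 5 units to arrange in a row.
So the count is 2·(5)! = 240.

240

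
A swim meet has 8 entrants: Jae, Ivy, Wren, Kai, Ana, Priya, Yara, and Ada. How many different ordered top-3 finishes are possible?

This is an ordered selection of 3 from 8: P(8,3).
That gives 8 × 7 × 6 = 336.

336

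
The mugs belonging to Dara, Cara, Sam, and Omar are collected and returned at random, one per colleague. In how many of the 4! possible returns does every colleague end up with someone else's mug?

9

Let Aᵢ be the assignments in which colleague i gets their own mug. We want the size of the complement of A₁∪…∪A_4.
By inclusion–exclusion this is Σ_{j=0}^{4} (−1)^j C(4,j)·(4−j)!.
Computing: 24 − 24 + 12 − 4 + 1 = 9.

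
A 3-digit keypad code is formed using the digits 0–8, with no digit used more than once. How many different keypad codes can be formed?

This is a permutation of 3 out of 9: P(9,3) = 9!/6!.
9 × 8 × 7 = 504.

504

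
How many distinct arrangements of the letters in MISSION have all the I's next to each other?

360

Treat the 2 copies of I as a single block. The multiset to arrange is then {II, M, N, O, S, S}, 6 items in all.
That gives (6)!/(2!) = 360 arrangements.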